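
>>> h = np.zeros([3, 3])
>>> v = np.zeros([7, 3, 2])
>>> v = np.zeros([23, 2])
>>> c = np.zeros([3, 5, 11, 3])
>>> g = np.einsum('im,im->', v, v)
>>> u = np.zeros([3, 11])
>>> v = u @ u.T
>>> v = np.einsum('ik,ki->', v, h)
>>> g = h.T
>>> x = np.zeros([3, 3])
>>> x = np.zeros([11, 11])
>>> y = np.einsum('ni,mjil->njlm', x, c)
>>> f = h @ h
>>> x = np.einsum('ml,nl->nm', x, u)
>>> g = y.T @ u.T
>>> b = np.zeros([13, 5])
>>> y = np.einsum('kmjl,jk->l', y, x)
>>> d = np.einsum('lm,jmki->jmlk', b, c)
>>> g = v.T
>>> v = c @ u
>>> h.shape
(3, 3)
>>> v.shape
(3, 5, 11, 11)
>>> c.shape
(3, 5, 11, 3)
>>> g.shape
()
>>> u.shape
(3, 11)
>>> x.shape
(3, 11)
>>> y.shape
(3,)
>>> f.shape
(3, 3)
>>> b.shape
(13, 5)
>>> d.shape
(3, 5, 13, 11)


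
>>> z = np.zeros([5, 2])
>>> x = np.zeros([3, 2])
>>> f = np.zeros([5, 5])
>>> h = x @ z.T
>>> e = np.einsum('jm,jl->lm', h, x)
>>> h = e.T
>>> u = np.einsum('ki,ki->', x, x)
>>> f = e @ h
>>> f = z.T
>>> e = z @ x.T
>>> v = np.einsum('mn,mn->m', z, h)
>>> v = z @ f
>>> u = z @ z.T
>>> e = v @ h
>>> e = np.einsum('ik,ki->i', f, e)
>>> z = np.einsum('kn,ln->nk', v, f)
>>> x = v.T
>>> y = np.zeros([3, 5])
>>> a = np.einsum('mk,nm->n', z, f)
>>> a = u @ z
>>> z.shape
(5, 5)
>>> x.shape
(5, 5)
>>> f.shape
(2, 5)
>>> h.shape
(5, 2)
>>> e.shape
(2,)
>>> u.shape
(5, 5)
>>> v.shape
(5, 5)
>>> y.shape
(3, 5)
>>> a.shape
(5, 5)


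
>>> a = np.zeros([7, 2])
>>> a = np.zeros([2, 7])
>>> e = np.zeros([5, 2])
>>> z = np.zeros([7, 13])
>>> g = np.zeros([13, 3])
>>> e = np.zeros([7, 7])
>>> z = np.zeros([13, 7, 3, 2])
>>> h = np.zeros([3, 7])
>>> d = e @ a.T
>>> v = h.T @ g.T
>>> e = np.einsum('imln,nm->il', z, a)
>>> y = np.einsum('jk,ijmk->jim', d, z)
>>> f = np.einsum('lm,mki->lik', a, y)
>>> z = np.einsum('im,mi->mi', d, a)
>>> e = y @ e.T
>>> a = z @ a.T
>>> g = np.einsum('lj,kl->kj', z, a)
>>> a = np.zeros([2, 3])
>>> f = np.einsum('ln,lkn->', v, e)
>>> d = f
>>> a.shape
(2, 3)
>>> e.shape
(7, 13, 13)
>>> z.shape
(2, 7)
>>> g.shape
(2, 7)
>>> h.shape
(3, 7)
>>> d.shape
()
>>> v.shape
(7, 13)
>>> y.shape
(7, 13, 3)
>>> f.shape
()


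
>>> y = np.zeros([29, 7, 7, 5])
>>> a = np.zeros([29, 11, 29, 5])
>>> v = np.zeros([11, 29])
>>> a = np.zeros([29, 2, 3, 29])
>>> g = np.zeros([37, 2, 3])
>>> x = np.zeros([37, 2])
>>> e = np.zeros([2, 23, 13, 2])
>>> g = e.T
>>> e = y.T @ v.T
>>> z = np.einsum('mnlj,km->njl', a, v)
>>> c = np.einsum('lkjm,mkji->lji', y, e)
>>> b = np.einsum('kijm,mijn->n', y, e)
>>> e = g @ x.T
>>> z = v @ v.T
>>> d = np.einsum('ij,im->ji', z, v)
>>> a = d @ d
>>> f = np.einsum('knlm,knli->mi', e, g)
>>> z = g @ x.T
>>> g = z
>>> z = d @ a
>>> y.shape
(29, 7, 7, 5)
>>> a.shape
(11, 11)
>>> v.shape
(11, 29)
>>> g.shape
(2, 13, 23, 37)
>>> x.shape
(37, 2)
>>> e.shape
(2, 13, 23, 37)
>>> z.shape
(11, 11)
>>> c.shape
(29, 7, 11)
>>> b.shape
(11,)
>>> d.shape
(11, 11)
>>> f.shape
(37, 2)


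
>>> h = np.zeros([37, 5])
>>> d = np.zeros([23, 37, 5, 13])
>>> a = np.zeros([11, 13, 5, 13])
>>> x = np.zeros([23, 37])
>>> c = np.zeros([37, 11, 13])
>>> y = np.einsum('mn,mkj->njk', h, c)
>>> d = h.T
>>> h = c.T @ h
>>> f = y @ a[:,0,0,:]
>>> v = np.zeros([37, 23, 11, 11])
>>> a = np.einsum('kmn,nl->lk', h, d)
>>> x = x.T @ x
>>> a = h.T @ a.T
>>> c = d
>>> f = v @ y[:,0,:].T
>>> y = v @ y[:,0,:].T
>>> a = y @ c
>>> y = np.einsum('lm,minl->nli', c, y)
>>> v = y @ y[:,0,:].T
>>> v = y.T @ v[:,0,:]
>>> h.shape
(13, 11, 5)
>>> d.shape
(5, 37)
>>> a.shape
(37, 23, 11, 37)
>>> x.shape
(37, 37)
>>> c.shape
(5, 37)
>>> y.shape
(11, 5, 23)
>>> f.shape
(37, 23, 11, 5)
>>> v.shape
(23, 5, 11)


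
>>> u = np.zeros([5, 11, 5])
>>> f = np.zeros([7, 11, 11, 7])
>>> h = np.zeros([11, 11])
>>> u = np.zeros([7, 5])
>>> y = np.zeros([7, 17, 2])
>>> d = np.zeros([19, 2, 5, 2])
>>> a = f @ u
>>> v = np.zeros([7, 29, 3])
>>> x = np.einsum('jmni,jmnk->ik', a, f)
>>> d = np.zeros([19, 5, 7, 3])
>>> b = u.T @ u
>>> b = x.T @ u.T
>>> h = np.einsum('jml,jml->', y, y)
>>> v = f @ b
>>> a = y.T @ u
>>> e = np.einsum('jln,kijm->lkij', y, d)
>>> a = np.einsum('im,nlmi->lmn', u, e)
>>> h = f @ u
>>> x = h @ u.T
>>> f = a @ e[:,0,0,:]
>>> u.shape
(7, 5)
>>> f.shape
(19, 5, 7)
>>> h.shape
(7, 11, 11, 5)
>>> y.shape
(7, 17, 2)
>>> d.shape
(19, 5, 7, 3)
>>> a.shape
(19, 5, 17)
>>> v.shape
(7, 11, 11, 7)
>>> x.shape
(7, 11, 11, 7)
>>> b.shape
(7, 7)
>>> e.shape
(17, 19, 5, 7)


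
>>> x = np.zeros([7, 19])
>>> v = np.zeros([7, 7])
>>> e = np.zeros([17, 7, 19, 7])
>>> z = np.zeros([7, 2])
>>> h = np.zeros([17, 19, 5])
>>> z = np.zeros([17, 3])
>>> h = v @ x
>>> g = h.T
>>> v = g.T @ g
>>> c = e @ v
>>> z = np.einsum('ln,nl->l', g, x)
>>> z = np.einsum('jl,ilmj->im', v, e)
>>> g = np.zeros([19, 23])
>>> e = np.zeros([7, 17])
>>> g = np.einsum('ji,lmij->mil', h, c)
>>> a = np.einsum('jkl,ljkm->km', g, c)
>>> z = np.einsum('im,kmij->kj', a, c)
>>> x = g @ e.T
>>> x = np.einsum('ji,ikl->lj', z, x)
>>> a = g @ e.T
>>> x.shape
(7, 17)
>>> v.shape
(7, 7)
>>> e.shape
(7, 17)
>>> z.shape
(17, 7)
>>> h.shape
(7, 19)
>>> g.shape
(7, 19, 17)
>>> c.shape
(17, 7, 19, 7)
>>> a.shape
(7, 19, 7)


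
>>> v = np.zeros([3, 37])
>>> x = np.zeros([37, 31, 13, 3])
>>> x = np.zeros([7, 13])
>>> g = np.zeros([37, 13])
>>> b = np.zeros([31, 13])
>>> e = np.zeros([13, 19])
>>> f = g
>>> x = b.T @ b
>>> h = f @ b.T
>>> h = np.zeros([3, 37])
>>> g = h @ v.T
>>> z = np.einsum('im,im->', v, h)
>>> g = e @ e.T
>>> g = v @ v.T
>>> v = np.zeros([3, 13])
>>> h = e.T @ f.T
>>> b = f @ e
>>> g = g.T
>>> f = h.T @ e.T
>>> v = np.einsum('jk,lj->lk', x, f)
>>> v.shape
(37, 13)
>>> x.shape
(13, 13)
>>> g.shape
(3, 3)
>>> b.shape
(37, 19)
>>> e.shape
(13, 19)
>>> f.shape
(37, 13)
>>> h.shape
(19, 37)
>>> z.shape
()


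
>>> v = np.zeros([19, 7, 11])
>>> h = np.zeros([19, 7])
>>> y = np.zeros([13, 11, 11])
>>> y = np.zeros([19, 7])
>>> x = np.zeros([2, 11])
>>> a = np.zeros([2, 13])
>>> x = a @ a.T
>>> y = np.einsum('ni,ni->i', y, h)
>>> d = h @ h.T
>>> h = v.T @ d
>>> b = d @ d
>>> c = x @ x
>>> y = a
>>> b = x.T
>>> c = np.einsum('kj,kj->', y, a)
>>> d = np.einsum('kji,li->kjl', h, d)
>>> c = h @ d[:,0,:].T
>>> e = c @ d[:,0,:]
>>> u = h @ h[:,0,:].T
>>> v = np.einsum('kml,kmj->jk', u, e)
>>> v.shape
(19, 11)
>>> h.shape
(11, 7, 19)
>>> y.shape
(2, 13)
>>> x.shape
(2, 2)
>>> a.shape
(2, 13)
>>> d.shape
(11, 7, 19)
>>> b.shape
(2, 2)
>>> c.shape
(11, 7, 11)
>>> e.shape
(11, 7, 19)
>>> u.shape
(11, 7, 11)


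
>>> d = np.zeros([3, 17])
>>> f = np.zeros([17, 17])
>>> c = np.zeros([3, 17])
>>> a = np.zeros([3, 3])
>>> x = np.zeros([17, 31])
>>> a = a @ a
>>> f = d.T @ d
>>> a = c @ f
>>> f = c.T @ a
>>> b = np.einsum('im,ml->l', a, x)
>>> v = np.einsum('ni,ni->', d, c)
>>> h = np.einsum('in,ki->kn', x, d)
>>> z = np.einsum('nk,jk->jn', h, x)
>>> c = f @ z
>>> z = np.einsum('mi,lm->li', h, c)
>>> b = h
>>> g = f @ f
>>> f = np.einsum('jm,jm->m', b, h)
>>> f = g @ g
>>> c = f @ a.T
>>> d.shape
(3, 17)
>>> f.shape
(17, 17)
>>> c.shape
(17, 3)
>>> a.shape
(3, 17)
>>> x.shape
(17, 31)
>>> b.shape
(3, 31)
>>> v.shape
()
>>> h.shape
(3, 31)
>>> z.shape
(17, 31)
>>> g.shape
(17, 17)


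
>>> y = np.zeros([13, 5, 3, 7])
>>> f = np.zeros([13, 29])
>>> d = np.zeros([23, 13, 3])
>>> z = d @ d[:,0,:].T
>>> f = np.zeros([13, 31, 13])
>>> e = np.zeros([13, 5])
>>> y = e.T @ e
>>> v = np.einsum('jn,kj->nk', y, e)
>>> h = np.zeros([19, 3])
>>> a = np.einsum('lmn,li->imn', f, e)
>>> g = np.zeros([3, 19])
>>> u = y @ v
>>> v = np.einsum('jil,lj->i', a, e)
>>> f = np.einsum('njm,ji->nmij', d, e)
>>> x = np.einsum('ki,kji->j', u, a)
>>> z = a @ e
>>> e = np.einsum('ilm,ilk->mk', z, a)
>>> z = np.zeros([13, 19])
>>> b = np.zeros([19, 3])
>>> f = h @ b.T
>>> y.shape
(5, 5)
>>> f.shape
(19, 19)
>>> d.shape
(23, 13, 3)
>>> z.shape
(13, 19)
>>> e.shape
(5, 13)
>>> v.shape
(31,)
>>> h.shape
(19, 3)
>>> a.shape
(5, 31, 13)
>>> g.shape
(3, 19)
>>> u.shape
(5, 13)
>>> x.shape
(31,)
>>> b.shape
(19, 3)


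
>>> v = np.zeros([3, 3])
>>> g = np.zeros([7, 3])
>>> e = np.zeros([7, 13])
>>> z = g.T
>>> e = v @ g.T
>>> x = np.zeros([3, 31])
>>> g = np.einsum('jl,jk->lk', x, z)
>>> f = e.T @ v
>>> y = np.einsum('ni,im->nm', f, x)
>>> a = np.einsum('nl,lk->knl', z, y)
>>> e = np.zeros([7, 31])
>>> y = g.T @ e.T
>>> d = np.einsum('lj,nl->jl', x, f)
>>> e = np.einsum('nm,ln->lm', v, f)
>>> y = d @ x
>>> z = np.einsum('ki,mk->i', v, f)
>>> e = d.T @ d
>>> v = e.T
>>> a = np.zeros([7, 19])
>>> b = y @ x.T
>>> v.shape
(3, 3)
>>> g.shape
(31, 7)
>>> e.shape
(3, 3)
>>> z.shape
(3,)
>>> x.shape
(3, 31)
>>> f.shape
(7, 3)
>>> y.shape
(31, 31)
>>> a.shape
(7, 19)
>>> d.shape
(31, 3)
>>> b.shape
(31, 3)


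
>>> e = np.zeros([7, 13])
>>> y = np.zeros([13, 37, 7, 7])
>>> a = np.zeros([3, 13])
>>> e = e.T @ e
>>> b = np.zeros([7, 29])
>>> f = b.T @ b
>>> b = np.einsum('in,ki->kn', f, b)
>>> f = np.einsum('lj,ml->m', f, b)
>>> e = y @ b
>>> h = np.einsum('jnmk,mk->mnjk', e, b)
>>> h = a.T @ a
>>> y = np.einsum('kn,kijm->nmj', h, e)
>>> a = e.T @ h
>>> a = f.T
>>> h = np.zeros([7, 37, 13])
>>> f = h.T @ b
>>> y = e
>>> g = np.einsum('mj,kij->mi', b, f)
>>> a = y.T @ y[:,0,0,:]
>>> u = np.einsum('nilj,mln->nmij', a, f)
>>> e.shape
(13, 37, 7, 29)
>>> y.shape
(13, 37, 7, 29)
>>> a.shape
(29, 7, 37, 29)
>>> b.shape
(7, 29)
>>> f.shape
(13, 37, 29)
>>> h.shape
(7, 37, 13)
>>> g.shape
(7, 37)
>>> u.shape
(29, 13, 7, 29)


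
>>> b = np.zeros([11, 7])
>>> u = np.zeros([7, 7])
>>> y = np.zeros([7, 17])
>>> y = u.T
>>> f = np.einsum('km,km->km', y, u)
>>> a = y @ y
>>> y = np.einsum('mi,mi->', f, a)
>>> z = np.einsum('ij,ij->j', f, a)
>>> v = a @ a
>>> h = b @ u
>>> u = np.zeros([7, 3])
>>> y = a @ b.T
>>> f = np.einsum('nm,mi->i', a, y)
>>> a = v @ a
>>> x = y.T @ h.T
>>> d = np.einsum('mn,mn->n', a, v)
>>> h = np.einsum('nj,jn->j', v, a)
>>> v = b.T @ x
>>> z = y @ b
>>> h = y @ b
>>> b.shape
(11, 7)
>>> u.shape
(7, 3)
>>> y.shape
(7, 11)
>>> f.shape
(11,)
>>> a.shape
(7, 7)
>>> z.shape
(7, 7)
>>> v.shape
(7, 11)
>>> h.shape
(7, 7)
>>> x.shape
(11, 11)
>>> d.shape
(7,)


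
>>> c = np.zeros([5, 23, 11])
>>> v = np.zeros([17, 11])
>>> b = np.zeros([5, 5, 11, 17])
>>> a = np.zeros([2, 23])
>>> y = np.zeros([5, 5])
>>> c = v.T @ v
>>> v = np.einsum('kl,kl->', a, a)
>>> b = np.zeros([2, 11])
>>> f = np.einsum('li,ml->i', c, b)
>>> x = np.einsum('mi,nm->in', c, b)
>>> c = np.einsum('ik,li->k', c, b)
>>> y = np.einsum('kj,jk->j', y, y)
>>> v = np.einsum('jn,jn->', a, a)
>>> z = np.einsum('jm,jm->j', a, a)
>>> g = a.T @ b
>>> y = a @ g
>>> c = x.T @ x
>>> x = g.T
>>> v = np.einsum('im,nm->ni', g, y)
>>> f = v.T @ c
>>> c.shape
(2, 2)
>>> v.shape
(2, 23)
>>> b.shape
(2, 11)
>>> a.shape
(2, 23)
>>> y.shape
(2, 11)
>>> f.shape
(23, 2)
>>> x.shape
(11, 23)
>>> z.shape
(2,)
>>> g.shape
(23, 11)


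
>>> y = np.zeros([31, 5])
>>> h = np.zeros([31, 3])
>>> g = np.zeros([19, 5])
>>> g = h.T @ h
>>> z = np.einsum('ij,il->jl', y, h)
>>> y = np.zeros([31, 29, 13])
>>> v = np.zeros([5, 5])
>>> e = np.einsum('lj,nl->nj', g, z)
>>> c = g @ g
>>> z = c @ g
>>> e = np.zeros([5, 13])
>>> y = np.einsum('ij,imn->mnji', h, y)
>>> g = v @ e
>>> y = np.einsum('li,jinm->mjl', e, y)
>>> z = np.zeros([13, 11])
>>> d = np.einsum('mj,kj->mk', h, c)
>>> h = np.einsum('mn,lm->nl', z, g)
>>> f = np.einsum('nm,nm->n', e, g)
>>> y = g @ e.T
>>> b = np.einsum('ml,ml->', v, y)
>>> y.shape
(5, 5)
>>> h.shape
(11, 5)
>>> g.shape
(5, 13)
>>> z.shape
(13, 11)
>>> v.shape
(5, 5)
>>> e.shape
(5, 13)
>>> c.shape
(3, 3)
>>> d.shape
(31, 3)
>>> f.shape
(5,)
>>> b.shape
()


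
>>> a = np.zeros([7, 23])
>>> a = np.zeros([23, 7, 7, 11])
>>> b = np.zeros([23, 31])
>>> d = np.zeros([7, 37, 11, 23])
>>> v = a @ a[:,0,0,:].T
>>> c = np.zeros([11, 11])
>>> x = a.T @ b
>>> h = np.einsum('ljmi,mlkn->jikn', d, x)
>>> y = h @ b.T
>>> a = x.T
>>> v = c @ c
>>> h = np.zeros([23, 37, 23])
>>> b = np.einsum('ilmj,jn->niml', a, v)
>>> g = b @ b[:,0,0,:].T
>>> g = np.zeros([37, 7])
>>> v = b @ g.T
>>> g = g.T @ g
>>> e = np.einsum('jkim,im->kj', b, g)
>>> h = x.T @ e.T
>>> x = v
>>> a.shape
(31, 7, 7, 11)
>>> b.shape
(11, 31, 7, 7)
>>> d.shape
(7, 37, 11, 23)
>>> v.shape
(11, 31, 7, 37)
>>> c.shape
(11, 11)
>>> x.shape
(11, 31, 7, 37)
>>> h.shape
(31, 7, 7, 31)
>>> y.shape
(37, 23, 7, 23)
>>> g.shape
(7, 7)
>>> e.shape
(31, 11)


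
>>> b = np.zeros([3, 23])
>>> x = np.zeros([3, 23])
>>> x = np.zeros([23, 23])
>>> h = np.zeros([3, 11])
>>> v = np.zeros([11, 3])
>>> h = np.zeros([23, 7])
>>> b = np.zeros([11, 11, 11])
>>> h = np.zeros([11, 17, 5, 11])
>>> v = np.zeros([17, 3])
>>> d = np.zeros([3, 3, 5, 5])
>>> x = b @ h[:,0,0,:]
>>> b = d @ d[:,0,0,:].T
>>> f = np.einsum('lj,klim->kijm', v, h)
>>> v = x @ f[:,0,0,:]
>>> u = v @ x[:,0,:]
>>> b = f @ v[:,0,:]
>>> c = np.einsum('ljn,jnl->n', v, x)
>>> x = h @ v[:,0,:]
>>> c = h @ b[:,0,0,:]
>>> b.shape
(11, 5, 3, 11)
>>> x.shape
(11, 17, 5, 11)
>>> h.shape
(11, 17, 5, 11)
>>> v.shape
(11, 11, 11)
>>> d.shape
(3, 3, 5, 5)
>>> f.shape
(11, 5, 3, 11)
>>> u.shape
(11, 11, 11)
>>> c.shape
(11, 17, 5, 11)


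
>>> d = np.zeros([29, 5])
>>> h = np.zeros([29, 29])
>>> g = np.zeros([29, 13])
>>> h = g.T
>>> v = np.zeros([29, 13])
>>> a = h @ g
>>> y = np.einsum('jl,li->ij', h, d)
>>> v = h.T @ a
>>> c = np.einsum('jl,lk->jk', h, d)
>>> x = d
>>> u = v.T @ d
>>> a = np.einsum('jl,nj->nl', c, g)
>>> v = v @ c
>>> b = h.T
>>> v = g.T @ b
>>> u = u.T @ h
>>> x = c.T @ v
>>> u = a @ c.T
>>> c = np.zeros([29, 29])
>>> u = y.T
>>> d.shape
(29, 5)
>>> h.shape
(13, 29)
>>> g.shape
(29, 13)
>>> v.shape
(13, 13)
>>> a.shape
(29, 5)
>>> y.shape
(5, 13)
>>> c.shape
(29, 29)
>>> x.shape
(5, 13)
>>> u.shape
(13, 5)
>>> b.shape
(29, 13)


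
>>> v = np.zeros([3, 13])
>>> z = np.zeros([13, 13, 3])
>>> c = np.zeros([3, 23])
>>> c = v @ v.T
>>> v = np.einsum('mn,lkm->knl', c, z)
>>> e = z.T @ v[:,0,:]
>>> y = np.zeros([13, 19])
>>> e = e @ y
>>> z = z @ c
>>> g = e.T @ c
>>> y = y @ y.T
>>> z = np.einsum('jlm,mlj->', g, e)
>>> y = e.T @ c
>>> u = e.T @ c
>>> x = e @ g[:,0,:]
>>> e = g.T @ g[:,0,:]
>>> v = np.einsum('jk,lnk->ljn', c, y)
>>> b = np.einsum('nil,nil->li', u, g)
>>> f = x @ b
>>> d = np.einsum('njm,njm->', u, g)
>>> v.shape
(19, 3, 13)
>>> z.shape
()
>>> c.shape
(3, 3)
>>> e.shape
(3, 13, 3)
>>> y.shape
(19, 13, 3)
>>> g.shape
(19, 13, 3)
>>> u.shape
(19, 13, 3)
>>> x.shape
(3, 13, 3)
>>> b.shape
(3, 13)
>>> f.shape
(3, 13, 13)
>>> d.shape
()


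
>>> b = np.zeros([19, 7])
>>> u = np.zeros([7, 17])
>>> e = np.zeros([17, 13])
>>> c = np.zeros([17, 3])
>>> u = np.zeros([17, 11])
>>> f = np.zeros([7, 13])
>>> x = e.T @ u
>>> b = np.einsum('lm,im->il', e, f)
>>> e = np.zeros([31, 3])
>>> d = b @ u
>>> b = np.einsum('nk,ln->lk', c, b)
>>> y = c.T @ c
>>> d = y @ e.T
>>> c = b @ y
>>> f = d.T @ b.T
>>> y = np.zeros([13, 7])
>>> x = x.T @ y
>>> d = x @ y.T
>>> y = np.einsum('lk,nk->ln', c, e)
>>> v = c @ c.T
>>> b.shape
(7, 3)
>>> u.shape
(17, 11)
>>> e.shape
(31, 3)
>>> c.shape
(7, 3)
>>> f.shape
(31, 7)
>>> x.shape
(11, 7)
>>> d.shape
(11, 13)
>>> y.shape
(7, 31)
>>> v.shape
(7, 7)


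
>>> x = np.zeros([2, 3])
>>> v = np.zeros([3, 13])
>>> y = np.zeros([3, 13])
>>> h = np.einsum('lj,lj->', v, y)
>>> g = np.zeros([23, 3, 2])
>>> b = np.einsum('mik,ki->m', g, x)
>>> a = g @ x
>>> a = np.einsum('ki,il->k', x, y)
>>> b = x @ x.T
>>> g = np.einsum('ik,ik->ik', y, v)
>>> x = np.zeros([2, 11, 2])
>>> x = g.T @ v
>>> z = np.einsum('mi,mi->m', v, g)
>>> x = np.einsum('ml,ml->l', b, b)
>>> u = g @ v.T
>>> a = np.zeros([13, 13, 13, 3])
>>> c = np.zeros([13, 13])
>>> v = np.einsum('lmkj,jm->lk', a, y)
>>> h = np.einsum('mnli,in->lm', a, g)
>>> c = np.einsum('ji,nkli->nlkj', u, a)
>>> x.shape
(2,)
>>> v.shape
(13, 13)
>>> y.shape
(3, 13)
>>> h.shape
(13, 13)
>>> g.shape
(3, 13)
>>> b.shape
(2, 2)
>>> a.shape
(13, 13, 13, 3)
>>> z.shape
(3,)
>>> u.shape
(3, 3)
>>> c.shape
(13, 13, 13, 3)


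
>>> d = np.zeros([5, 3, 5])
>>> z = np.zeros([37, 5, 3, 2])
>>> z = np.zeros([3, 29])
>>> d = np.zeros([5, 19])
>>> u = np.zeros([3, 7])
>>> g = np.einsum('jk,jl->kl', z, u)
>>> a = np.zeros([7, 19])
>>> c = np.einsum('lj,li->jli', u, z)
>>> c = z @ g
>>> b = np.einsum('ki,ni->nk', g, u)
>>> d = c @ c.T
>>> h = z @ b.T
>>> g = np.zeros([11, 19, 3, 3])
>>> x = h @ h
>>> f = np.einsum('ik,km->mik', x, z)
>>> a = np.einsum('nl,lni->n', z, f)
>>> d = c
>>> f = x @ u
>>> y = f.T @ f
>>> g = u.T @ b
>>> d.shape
(3, 7)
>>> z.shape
(3, 29)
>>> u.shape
(3, 7)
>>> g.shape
(7, 29)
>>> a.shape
(3,)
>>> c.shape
(3, 7)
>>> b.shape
(3, 29)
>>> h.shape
(3, 3)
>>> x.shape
(3, 3)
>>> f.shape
(3, 7)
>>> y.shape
(7, 7)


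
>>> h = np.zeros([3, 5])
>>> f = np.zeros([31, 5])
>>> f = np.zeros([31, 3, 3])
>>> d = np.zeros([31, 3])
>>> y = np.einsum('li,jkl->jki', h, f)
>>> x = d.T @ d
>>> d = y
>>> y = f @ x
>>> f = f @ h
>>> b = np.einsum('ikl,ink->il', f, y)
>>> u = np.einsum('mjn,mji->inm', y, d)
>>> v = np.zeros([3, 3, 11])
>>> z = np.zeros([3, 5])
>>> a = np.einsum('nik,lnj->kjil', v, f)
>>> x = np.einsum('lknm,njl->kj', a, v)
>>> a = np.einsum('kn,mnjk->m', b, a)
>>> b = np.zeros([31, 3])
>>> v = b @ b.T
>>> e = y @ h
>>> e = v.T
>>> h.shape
(3, 5)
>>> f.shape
(31, 3, 5)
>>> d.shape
(31, 3, 5)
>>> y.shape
(31, 3, 3)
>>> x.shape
(5, 3)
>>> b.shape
(31, 3)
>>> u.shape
(5, 3, 31)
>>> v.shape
(31, 31)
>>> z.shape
(3, 5)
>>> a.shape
(11,)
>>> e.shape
(31, 31)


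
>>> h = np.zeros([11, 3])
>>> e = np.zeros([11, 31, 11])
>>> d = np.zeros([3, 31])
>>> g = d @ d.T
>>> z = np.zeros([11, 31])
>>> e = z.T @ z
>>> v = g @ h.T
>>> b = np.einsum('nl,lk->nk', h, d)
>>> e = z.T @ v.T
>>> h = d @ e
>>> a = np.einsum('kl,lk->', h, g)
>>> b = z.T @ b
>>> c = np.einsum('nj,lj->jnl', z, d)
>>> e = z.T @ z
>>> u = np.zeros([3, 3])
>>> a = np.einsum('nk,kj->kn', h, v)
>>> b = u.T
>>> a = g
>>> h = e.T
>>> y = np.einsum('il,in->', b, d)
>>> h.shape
(31, 31)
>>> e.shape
(31, 31)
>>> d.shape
(3, 31)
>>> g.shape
(3, 3)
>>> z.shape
(11, 31)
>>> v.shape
(3, 11)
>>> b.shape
(3, 3)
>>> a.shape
(3, 3)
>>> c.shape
(31, 11, 3)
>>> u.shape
(3, 3)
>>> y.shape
()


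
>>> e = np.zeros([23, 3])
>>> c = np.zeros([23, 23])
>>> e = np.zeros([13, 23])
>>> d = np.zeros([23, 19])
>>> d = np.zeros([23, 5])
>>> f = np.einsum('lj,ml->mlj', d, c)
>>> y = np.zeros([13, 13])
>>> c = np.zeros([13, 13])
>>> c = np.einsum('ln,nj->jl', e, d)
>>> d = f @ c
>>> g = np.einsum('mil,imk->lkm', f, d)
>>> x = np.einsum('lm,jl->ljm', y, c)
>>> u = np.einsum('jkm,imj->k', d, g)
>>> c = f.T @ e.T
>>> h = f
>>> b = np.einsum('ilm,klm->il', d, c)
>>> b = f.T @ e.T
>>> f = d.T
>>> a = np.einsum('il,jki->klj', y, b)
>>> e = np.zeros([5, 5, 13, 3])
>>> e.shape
(5, 5, 13, 3)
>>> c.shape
(5, 23, 13)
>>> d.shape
(23, 23, 13)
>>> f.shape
(13, 23, 23)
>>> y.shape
(13, 13)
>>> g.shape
(5, 13, 23)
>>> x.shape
(13, 5, 13)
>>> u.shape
(23,)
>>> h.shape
(23, 23, 5)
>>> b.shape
(5, 23, 13)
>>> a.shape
(23, 13, 5)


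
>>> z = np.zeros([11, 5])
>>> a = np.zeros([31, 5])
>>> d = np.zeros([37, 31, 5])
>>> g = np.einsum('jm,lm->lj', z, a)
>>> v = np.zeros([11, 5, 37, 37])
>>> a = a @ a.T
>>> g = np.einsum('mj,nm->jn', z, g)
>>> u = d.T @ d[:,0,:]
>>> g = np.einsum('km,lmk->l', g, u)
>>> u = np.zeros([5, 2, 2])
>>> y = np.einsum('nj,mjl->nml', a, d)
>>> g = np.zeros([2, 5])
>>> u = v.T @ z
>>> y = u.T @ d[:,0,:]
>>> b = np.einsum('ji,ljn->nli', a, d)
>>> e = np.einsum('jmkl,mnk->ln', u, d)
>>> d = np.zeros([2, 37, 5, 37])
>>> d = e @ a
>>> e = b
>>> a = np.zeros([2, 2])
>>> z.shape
(11, 5)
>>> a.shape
(2, 2)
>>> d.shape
(5, 31)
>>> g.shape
(2, 5)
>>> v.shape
(11, 5, 37, 37)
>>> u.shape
(37, 37, 5, 5)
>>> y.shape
(5, 5, 37, 5)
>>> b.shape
(5, 37, 31)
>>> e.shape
(5, 37, 31)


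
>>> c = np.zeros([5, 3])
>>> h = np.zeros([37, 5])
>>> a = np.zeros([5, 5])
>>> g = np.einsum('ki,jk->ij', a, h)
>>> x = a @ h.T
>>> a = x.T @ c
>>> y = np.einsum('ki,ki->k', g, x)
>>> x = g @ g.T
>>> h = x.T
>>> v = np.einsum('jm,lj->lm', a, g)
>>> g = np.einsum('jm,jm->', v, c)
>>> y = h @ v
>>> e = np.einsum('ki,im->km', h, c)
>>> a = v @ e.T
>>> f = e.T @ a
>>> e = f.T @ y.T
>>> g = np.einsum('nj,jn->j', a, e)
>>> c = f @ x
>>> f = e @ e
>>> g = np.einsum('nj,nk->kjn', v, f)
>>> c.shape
(3, 5)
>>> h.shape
(5, 5)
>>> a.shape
(5, 5)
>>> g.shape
(5, 3, 5)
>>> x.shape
(5, 5)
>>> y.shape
(5, 3)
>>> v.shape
(5, 3)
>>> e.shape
(5, 5)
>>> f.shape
(5, 5)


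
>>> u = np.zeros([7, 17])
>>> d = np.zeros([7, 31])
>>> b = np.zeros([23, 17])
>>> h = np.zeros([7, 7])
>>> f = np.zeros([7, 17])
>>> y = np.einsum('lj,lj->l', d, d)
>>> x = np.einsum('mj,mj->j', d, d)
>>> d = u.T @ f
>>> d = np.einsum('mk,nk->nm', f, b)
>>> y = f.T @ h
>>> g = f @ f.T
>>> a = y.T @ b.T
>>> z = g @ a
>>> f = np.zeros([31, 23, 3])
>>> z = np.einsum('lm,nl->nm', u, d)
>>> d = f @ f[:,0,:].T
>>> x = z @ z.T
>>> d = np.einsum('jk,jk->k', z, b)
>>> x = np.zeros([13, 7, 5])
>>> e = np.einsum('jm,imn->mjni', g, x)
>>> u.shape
(7, 17)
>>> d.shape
(17,)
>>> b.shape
(23, 17)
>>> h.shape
(7, 7)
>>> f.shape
(31, 23, 3)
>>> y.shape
(17, 7)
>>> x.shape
(13, 7, 5)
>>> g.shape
(7, 7)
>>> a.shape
(7, 23)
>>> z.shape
(23, 17)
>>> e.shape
(7, 7, 5, 13)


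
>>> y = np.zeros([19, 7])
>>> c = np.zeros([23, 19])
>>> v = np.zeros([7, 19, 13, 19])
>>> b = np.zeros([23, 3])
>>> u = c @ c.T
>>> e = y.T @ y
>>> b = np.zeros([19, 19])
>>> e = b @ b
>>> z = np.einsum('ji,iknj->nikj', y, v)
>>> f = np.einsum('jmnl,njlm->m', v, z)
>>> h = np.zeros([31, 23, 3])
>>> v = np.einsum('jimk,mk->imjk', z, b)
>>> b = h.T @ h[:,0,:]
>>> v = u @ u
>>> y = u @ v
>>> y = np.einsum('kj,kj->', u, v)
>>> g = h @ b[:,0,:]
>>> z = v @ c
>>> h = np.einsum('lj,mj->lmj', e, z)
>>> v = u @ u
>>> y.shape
()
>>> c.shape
(23, 19)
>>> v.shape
(23, 23)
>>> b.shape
(3, 23, 3)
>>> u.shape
(23, 23)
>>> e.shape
(19, 19)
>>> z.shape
(23, 19)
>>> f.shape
(19,)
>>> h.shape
(19, 23, 19)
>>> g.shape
(31, 23, 3)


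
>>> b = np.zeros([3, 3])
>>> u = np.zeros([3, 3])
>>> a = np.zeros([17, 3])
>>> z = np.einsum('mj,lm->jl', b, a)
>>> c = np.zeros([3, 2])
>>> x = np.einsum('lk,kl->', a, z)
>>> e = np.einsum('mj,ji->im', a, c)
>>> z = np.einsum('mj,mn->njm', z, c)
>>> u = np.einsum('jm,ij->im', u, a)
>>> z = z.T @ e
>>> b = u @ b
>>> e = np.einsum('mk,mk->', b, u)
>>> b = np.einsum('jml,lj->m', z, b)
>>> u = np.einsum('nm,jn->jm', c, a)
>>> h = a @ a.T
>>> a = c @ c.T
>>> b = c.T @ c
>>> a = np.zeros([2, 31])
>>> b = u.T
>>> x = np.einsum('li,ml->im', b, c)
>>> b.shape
(2, 17)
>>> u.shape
(17, 2)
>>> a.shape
(2, 31)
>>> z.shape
(3, 17, 17)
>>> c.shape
(3, 2)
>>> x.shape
(17, 3)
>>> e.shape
()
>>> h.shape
(17, 17)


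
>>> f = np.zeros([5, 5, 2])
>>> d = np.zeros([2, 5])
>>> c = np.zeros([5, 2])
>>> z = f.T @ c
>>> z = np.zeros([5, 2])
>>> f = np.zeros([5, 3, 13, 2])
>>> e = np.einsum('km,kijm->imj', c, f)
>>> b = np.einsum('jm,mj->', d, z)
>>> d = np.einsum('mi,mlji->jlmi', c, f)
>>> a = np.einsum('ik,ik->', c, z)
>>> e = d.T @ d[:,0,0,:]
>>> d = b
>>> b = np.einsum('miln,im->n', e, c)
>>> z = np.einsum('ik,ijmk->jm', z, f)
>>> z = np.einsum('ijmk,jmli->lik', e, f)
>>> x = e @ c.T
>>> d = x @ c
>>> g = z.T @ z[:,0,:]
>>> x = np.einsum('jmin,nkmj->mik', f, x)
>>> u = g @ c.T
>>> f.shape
(5, 3, 13, 2)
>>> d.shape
(2, 5, 3, 2)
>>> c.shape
(5, 2)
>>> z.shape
(13, 2, 2)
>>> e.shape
(2, 5, 3, 2)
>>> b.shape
(2,)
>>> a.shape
()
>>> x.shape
(3, 13, 5)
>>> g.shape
(2, 2, 2)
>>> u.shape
(2, 2, 5)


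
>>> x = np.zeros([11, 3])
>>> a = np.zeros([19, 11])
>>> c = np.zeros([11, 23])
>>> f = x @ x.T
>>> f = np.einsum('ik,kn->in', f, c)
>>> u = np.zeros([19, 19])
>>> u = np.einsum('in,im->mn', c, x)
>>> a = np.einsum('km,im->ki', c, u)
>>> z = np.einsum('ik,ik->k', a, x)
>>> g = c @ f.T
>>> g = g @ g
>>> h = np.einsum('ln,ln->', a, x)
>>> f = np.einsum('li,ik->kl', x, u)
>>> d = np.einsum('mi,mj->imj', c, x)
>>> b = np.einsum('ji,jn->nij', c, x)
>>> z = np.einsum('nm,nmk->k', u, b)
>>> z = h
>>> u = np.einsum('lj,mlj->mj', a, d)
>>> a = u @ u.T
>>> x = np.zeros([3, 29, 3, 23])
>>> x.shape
(3, 29, 3, 23)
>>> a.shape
(23, 23)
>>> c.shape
(11, 23)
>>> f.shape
(23, 11)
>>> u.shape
(23, 3)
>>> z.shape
()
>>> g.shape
(11, 11)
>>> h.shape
()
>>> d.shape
(23, 11, 3)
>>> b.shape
(3, 23, 11)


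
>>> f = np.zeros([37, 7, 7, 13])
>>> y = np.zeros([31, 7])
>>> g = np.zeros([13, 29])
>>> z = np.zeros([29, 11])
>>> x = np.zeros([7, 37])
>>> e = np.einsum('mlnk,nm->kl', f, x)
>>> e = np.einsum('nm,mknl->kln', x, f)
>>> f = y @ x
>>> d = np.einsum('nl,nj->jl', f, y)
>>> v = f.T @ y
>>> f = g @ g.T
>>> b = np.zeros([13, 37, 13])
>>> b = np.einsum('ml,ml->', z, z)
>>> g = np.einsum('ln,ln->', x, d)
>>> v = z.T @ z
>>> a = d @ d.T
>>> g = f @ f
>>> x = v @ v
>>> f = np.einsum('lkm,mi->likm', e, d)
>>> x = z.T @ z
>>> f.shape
(7, 37, 13, 7)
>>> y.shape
(31, 7)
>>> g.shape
(13, 13)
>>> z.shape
(29, 11)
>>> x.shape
(11, 11)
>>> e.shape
(7, 13, 7)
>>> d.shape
(7, 37)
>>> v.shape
(11, 11)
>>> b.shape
()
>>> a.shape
(7, 7)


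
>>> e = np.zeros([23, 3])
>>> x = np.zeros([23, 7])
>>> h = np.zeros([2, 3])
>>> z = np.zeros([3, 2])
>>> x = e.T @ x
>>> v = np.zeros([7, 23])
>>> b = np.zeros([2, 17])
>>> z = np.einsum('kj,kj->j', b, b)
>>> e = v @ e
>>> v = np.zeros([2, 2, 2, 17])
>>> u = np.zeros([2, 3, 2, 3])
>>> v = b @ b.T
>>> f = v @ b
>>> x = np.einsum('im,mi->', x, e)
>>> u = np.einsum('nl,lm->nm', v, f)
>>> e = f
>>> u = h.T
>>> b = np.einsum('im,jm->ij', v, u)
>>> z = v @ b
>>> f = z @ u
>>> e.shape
(2, 17)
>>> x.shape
()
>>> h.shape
(2, 3)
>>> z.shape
(2, 3)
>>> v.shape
(2, 2)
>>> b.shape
(2, 3)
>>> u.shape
(3, 2)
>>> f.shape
(2, 2)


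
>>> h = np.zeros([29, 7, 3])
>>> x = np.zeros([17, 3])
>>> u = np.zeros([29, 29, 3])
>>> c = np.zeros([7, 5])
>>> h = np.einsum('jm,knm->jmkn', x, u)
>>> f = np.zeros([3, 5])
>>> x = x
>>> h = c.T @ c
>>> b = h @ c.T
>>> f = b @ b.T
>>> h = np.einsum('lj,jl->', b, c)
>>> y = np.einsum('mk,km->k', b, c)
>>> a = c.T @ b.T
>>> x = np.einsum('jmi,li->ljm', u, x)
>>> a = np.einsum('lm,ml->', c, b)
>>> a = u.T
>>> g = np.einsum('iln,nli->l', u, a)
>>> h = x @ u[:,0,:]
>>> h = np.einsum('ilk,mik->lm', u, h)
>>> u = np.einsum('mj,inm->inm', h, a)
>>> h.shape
(29, 17)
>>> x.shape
(17, 29, 29)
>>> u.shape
(3, 29, 29)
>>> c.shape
(7, 5)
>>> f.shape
(5, 5)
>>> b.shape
(5, 7)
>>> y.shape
(7,)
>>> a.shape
(3, 29, 29)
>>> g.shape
(29,)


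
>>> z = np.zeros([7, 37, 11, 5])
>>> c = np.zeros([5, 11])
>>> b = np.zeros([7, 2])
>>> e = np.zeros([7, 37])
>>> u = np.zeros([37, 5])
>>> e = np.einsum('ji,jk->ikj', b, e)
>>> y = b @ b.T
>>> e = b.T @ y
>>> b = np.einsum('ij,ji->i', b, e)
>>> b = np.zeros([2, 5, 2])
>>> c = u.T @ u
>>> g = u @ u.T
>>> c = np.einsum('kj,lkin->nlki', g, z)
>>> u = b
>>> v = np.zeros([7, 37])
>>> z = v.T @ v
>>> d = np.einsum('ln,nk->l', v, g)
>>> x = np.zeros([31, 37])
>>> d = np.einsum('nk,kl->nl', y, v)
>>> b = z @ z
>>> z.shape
(37, 37)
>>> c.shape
(5, 7, 37, 11)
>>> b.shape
(37, 37)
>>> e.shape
(2, 7)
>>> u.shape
(2, 5, 2)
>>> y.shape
(7, 7)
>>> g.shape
(37, 37)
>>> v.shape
(7, 37)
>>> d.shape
(7, 37)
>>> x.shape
(31, 37)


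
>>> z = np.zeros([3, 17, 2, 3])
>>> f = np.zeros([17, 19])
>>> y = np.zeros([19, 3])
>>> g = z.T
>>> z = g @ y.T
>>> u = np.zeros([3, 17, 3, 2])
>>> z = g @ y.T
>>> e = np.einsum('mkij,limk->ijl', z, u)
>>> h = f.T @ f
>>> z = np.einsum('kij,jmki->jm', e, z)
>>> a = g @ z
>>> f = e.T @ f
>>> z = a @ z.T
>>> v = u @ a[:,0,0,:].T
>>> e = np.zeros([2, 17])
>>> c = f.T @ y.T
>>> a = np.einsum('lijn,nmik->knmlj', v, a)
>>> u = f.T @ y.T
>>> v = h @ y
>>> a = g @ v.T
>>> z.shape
(3, 2, 17, 3)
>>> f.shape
(3, 19, 19)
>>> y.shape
(19, 3)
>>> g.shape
(3, 2, 17, 3)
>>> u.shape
(19, 19, 19)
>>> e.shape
(2, 17)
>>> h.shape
(19, 19)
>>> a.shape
(3, 2, 17, 19)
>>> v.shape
(19, 3)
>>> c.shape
(19, 19, 19)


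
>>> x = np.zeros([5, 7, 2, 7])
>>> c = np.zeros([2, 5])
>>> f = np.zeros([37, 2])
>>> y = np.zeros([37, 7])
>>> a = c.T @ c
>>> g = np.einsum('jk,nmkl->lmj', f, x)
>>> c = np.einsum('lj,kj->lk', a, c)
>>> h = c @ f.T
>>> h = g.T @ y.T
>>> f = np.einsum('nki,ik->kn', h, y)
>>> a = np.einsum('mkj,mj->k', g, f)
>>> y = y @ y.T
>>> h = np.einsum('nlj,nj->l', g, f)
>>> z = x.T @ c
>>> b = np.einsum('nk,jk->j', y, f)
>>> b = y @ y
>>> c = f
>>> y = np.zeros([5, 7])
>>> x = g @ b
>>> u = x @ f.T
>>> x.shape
(7, 7, 37)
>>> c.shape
(7, 37)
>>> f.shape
(7, 37)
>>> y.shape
(5, 7)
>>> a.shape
(7,)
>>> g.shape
(7, 7, 37)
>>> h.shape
(7,)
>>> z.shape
(7, 2, 7, 2)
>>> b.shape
(37, 37)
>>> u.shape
(7, 7, 7)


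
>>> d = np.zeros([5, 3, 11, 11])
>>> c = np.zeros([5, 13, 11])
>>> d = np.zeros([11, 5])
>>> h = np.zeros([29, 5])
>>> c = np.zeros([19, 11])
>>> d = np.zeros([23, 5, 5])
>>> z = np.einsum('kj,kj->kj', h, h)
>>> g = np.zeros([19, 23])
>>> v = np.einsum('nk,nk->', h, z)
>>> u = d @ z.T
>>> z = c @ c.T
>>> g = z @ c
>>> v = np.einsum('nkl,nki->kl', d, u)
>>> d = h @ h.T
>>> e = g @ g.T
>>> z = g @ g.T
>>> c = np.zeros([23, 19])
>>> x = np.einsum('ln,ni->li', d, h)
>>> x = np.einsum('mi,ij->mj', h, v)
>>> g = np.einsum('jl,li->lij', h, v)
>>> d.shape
(29, 29)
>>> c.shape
(23, 19)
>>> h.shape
(29, 5)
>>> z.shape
(19, 19)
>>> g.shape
(5, 5, 29)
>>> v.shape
(5, 5)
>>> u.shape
(23, 5, 29)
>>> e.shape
(19, 19)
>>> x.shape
(29, 5)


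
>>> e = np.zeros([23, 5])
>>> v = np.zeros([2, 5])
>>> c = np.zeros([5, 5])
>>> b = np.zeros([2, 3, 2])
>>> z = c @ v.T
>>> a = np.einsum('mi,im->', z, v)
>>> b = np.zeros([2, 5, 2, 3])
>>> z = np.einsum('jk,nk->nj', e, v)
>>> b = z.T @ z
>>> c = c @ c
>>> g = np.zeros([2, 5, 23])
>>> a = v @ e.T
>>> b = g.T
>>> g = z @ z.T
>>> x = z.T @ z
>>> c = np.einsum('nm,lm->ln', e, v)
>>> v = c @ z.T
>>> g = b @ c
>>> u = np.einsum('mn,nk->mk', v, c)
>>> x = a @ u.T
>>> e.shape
(23, 5)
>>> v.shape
(2, 2)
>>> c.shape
(2, 23)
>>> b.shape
(23, 5, 2)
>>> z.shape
(2, 23)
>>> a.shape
(2, 23)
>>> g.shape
(23, 5, 23)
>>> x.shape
(2, 2)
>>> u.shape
(2, 23)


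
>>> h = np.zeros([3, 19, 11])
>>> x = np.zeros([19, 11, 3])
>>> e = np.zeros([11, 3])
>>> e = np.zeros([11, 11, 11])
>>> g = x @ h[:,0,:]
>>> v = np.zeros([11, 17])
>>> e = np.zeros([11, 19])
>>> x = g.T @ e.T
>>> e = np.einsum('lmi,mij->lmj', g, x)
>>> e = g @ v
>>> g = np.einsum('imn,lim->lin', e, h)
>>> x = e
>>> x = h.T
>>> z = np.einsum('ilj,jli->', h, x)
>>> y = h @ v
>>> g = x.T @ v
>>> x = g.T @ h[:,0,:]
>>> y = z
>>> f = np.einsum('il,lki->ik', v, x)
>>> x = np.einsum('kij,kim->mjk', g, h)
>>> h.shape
(3, 19, 11)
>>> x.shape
(11, 17, 3)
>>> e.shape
(19, 11, 17)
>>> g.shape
(3, 19, 17)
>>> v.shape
(11, 17)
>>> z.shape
()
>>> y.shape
()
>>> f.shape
(11, 19)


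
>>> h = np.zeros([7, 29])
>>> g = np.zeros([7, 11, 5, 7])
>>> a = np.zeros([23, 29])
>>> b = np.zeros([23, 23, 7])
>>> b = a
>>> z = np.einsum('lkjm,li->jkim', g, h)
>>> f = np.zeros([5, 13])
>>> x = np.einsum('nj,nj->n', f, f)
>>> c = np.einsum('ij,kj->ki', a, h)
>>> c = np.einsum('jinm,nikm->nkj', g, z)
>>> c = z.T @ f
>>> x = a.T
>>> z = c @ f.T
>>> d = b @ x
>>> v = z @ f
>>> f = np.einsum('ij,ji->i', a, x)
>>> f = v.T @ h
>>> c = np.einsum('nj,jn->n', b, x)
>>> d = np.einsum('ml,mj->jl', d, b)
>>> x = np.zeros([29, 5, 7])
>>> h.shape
(7, 29)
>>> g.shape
(7, 11, 5, 7)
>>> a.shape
(23, 29)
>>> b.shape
(23, 29)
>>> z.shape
(7, 29, 11, 5)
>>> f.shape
(13, 11, 29, 29)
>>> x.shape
(29, 5, 7)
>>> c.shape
(23,)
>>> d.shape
(29, 23)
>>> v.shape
(7, 29, 11, 13)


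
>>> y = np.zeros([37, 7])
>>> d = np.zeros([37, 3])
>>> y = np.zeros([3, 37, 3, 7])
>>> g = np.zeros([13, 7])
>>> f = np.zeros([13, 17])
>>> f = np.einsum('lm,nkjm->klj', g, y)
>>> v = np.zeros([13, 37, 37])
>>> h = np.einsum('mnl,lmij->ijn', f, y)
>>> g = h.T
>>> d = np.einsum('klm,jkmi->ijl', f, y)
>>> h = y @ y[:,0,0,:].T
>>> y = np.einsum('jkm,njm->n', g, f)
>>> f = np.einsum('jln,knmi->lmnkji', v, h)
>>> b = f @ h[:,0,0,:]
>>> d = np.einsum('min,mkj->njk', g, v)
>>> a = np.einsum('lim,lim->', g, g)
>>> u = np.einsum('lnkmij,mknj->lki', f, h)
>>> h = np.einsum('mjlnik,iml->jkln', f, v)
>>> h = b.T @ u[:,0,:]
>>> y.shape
(37,)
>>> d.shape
(3, 37, 37)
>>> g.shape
(13, 7, 3)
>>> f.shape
(37, 3, 37, 3, 13, 3)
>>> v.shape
(13, 37, 37)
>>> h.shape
(3, 13, 3, 37, 3, 13)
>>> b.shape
(37, 3, 37, 3, 13, 3)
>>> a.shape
()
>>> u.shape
(37, 37, 13)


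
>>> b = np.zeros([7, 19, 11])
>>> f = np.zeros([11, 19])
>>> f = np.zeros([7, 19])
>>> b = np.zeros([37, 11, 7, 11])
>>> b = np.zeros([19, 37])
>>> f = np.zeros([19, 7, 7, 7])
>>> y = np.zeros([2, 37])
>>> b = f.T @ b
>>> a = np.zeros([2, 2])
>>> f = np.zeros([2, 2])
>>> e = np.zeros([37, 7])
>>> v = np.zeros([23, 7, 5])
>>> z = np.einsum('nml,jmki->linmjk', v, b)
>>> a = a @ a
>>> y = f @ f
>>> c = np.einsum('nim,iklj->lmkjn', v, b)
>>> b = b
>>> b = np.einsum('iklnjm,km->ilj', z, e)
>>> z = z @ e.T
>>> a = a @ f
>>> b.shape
(5, 23, 7)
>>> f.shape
(2, 2)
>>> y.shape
(2, 2)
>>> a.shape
(2, 2)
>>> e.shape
(37, 7)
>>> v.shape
(23, 7, 5)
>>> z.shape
(5, 37, 23, 7, 7, 37)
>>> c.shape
(7, 5, 7, 37, 23)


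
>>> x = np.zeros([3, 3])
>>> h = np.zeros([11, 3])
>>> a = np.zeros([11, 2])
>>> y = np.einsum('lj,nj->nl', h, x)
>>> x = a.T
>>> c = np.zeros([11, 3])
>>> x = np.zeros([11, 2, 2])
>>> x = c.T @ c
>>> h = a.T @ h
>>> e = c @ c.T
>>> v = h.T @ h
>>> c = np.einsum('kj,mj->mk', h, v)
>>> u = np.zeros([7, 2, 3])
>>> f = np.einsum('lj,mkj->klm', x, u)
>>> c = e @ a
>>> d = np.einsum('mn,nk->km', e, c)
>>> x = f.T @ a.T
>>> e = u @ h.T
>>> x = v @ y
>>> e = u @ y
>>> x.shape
(3, 11)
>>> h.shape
(2, 3)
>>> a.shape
(11, 2)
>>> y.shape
(3, 11)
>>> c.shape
(11, 2)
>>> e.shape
(7, 2, 11)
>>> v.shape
(3, 3)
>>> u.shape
(7, 2, 3)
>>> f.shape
(2, 3, 7)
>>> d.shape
(2, 11)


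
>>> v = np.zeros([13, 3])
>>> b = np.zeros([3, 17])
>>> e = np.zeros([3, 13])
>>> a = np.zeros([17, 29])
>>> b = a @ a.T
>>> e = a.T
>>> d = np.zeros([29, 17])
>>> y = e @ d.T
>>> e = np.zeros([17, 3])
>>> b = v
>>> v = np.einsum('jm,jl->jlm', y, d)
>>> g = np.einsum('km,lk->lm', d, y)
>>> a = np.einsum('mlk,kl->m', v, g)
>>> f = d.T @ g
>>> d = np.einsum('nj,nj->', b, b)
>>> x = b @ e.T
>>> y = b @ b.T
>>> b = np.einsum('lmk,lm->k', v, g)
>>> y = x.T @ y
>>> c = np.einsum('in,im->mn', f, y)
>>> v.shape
(29, 17, 29)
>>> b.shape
(29,)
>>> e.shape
(17, 3)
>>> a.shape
(29,)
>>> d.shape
()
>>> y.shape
(17, 13)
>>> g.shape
(29, 17)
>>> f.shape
(17, 17)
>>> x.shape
(13, 17)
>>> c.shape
(13, 17)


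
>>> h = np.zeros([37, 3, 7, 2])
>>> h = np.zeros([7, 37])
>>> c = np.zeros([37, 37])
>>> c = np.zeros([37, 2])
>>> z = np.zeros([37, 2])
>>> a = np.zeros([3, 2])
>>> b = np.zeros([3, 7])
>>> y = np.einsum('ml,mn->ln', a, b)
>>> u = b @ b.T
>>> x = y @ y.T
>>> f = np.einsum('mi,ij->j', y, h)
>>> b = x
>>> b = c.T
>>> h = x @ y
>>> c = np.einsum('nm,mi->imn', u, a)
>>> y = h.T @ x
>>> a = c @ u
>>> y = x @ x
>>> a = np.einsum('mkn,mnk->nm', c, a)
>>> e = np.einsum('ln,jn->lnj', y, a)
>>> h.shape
(2, 7)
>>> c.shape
(2, 3, 3)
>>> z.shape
(37, 2)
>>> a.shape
(3, 2)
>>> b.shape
(2, 37)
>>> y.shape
(2, 2)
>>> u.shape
(3, 3)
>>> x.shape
(2, 2)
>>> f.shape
(37,)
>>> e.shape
(2, 2, 3)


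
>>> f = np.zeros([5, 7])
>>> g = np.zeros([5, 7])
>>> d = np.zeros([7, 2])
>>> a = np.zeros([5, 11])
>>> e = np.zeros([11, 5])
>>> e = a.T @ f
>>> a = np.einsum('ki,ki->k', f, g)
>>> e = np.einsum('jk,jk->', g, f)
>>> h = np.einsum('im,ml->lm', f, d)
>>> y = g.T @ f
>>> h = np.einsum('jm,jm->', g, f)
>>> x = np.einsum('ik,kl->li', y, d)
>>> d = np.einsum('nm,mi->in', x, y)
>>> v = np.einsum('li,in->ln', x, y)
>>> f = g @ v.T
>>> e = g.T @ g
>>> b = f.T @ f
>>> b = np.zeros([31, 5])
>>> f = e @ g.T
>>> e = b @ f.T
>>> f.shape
(7, 5)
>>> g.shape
(5, 7)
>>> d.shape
(7, 2)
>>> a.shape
(5,)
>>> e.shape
(31, 7)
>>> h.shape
()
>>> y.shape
(7, 7)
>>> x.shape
(2, 7)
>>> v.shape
(2, 7)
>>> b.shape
(31, 5)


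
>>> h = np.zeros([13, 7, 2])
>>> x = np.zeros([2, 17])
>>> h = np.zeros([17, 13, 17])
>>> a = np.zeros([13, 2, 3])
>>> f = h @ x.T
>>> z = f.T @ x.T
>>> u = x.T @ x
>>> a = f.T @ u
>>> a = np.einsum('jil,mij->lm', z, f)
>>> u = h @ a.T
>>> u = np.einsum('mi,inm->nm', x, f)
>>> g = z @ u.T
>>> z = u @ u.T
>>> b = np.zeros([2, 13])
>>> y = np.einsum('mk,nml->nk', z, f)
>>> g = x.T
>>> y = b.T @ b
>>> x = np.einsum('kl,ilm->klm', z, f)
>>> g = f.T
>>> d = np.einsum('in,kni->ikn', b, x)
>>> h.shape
(17, 13, 17)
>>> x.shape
(13, 13, 2)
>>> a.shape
(2, 17)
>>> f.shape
(17, 13, 2)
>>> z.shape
(13, 13)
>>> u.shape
(13, 2)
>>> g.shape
(2, 13, 17)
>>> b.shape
(2, 13)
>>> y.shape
(13, 13)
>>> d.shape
(2, 13, 13)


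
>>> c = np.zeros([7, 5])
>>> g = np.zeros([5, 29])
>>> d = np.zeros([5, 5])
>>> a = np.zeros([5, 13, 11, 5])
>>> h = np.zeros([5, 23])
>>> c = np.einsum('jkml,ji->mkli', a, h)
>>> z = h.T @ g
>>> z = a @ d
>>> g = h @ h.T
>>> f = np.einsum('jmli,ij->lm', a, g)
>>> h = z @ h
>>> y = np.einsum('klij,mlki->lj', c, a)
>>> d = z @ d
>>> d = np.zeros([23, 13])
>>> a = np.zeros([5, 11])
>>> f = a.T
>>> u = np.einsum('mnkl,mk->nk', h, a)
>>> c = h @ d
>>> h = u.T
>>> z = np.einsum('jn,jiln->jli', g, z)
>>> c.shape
(5, 13, 11, 13)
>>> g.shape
(5, 5)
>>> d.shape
(23, 13)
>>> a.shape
(5, 11)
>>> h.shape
(11, 13)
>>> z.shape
(5, 11, 13)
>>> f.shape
(11, 5)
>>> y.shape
(13, 23)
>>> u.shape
(13, 11)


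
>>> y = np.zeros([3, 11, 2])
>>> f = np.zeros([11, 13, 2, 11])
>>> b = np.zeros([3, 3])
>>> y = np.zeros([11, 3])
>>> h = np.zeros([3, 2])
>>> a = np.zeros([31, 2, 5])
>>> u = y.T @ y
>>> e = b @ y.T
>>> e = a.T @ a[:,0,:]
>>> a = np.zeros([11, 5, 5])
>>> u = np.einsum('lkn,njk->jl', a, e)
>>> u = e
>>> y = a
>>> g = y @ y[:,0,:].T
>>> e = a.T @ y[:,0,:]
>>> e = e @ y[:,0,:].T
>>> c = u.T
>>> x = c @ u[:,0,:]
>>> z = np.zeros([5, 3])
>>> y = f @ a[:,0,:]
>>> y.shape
(11, 13, 2, 5)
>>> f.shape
(11, 13, 2, 11)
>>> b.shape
(3, 3)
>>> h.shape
(3, 2)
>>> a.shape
(11, 5, 5)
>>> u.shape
(5, 2, 5)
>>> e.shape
(5, 5, 11)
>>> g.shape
(11, 5, 11)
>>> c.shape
(5, 2, 5)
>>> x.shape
(5, 2, 5)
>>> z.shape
(5, 3)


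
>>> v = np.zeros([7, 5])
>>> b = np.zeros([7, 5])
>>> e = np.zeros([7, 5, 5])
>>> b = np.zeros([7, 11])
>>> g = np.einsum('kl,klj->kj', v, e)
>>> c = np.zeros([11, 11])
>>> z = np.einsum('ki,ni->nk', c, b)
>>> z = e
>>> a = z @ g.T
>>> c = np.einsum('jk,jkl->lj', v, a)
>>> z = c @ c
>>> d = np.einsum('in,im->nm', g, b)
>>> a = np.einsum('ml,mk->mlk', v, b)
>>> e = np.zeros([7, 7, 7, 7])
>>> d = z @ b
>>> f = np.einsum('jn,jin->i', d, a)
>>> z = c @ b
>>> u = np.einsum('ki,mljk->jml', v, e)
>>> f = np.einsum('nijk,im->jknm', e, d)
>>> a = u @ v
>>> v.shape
(7, 5)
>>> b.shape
(7, 11)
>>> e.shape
(7, 7, 7, 7)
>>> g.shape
(7, 5)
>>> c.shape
(7, 7)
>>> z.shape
(7, 11)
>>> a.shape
(7, 7, 5)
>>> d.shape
(7, 11)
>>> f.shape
(7, 7, 7, 11)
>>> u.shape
(7, 7, 7)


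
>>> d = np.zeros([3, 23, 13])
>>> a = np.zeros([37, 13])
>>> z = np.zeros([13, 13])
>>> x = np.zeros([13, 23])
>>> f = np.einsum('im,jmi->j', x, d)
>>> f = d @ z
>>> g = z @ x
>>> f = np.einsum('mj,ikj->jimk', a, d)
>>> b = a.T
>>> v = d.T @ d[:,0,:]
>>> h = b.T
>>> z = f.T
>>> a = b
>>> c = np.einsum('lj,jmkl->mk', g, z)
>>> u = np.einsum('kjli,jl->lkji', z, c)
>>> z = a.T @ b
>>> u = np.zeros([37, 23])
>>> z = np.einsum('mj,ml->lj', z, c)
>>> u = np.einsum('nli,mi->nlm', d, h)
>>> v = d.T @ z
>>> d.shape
(3, 23, 13)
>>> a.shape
(13, 37)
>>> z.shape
(3, 37)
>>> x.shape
(13, 23)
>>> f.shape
(13, 3, 37, 23)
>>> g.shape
(13, 23)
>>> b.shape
(13, 37)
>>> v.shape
(13, 23, 37)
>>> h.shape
(37, 13)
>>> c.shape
(37, 3)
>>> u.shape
(3, 23, 37)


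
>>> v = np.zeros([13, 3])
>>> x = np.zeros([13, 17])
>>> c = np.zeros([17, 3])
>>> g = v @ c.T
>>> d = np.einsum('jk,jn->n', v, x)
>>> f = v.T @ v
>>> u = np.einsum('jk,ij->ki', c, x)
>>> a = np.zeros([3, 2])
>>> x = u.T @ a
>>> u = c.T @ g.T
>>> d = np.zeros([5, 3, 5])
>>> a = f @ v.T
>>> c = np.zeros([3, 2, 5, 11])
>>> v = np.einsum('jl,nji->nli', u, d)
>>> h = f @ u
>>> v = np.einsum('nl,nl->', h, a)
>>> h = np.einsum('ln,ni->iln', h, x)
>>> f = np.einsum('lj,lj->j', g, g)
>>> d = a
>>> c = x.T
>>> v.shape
()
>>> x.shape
(13, 2)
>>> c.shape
(2, 13)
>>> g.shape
(13, 17)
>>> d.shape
(3, 13)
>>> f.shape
(17,)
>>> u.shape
(3, 13)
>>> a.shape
(3, 13)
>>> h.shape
(2, 3, 13)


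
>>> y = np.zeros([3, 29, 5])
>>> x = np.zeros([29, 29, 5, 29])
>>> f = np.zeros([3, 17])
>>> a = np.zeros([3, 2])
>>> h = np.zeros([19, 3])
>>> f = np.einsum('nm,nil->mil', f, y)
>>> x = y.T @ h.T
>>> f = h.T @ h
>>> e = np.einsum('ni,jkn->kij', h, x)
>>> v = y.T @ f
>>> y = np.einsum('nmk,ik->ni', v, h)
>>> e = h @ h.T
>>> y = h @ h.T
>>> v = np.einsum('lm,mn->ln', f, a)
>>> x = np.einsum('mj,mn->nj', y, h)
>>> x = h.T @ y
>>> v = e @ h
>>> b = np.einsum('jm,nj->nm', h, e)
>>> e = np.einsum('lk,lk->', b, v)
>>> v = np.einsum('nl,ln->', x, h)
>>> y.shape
(19, 19)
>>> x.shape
(3, 19)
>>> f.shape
(3, 3)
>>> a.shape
(3, 2)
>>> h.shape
(19, 3)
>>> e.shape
()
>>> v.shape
()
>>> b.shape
(19, 3)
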